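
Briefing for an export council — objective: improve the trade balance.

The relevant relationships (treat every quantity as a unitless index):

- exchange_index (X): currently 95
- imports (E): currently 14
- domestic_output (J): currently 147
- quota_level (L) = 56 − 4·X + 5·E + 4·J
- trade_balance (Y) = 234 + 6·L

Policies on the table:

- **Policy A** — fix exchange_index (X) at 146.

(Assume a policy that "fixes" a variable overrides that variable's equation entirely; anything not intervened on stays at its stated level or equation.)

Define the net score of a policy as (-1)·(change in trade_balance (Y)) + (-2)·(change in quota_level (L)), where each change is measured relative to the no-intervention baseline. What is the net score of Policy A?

1632

Baseline:
  X = 95
  E = 14
  J = 147
  L = 56 − 4·95 + 5·14 + 4·147 = 334
  Y = 234 + 6·334 = 2238
Policy A (X := 146):
  X = 146
  E = 14
  J = 147
  L = 56 − 4·146 + 5·14 + 4·147 = 130
  Y = 234 + 6·130 = 1014
ΔY = 1014 − 2238 = -1224; ΔL = 130 − 334 = -204
Score = (-1)·(-1224) + (-2)·(-204) = 1632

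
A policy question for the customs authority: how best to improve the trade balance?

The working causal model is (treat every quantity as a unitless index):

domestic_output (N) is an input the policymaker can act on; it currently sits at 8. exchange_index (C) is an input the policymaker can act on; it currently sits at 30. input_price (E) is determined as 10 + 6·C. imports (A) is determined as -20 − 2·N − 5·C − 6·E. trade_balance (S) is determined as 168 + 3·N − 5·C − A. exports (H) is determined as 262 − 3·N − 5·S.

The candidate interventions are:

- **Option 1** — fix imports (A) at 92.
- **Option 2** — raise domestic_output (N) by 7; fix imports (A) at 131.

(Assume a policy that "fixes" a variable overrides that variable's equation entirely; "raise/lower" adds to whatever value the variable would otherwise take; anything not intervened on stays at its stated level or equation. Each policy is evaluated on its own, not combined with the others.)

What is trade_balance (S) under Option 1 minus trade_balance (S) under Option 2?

Option 1 (A := 92):
  N = 8
  C = 30
  E = 10 + 6·30 = 190
  A = 92
  S = 168 + 3·8 − 5·30 − 92 = -50
Option 2 (N + 7, A := 131):
  N = 8 + 7 = 15
  C = 30
  E = 10 + 6·30 = 190
  A = 131
  S = 168 + 3·15 − 5·30 − 131 = -68
S: -50 − (-68) = 18

18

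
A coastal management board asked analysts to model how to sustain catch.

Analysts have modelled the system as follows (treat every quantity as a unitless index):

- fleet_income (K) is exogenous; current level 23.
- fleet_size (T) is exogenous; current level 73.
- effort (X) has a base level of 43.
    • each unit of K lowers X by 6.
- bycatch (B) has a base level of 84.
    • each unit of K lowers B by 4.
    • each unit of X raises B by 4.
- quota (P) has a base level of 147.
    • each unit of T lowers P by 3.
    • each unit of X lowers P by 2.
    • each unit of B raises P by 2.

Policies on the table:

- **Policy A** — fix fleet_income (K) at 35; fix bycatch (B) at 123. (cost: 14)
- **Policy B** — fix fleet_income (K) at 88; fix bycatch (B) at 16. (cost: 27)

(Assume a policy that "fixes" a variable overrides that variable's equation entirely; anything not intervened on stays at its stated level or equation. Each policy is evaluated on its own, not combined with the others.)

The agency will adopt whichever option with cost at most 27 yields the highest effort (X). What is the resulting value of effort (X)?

Policy A (K := 35, B := 123):
  K = 35
  X = 43 − 6·35 = -167
Policy B (K := 88, B := 16):
  K = 88
  X = 43 − 6·88 = -485
Comparing — Policy A: X=-167, Policy B: X=-485. Highest is -167 (Policy A).

-167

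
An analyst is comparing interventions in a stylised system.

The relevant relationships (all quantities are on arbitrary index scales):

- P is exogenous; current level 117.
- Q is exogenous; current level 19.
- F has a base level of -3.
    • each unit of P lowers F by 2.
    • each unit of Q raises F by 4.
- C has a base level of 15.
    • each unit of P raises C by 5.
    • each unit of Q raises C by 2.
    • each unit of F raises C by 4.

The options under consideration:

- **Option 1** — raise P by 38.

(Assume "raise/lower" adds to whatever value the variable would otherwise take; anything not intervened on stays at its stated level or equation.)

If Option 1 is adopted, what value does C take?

Option 1 (P + 38):
  P = 117 + 38 = 155
  Q = 19
  F = -3 − 2·155 + 4·19 = -237
  C = 15 + 5·155 + 2·19 + 4·(-237) = -120

-120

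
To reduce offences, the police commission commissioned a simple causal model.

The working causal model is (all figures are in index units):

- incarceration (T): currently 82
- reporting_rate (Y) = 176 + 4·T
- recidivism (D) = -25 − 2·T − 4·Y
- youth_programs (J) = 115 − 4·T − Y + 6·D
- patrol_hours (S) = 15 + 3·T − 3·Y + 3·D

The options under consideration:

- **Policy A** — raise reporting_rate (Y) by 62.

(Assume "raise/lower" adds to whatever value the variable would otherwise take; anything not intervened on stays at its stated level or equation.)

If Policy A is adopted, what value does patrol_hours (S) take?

-8796

Policy A (Y + 62):
  T = 82
  Y = 176 + 4·82 (+62 from intervention) = 566
  D = -25 − 2·82 − 4·566 = -2453
  S = 15 + 3·82 − 3·566 + 3·(-2453) = -8796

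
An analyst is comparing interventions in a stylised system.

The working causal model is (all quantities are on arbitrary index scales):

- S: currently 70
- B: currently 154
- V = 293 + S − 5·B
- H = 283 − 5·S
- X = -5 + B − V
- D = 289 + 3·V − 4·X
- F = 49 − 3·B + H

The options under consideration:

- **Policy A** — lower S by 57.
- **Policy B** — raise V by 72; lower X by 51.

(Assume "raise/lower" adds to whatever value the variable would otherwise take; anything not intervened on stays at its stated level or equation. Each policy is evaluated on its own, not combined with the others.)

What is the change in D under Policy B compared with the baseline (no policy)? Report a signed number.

Baseline:
  S = 70
  B = 154
  V = 293 + 70 − 5·154 = -407
  X = -5 + 154 − (-407) = 556
  D = 289 + 3·(-407) − 4·556 = -3156
Policy B (V + 72, X − 51):
  S = 70
  B = 154
  V = 293 + 70 − 5·154 (+72 from intervention) = -335
  X = -5 + 154 − (-335) (−51 from intervention) = 433
  D = 289 + 3·(-335) − 4·433 = -2448
Change in D: -2448 − (-3156) = 708

708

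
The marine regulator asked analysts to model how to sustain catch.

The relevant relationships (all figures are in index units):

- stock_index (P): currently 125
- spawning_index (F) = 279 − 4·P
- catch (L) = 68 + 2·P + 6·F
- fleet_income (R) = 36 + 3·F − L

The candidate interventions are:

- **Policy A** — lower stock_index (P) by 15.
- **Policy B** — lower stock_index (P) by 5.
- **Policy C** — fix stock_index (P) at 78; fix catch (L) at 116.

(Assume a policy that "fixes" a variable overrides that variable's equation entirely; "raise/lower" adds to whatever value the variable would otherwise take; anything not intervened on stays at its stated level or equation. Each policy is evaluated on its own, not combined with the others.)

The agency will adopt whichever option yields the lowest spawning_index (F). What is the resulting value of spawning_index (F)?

-201

Policy A (P − 15):
  P = 125 − 15 = 110
  F = 279 − 4·110 = -161
Policy B (P − 5):
  P = 125 − 5 = 120
  F = 279 − 4·120 = -201
Policy C (P := 78, L := 116):
  P = 78
  F = 279 − 4·78 = -33
Comparing — Policy A: F=-161, Policy B: F=-201, Policy C: F=-33. Lowest is -201 (Policy B).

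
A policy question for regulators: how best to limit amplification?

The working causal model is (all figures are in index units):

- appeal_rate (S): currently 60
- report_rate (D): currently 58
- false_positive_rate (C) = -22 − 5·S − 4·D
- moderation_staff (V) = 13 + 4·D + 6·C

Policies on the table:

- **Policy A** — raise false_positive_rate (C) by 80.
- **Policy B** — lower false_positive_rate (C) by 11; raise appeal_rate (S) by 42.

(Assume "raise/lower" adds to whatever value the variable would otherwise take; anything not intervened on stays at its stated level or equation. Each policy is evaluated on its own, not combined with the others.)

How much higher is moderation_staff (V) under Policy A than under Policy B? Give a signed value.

Policy A (C + 80):
  S = 60
  D = 58
  C = -22 − 5·60 − 4·58 (+80 from intervention) = -474
  V = 13 + 4·58 + 6·(-474) = -2599
Policy B (C − 11, S + 42):
  S = 60 + 42 = 102
  D = 58
  C = -22 − 5·102 − 4·58 (−11 from intervention) = -775
  V = 13 + 4·58 + 6·(-775) = -4405
V: -2599 − (-4405) = 1806

1806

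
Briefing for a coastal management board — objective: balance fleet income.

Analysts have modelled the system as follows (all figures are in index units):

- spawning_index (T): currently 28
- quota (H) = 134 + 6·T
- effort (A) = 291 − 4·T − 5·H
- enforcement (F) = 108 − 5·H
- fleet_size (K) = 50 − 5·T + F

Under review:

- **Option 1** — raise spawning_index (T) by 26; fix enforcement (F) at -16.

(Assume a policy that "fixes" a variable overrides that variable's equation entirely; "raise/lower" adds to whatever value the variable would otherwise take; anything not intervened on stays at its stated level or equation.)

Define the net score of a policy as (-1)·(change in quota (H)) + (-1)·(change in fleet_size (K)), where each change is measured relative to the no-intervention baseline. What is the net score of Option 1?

-1412

Baseline:
  T = 28
  H = 134 + 6·28 = 302
  F = 108 − 5·302 = -1402
  K = 50 − 5·28 + (-1402) = -1492
Option 1 (T + 26, F := -16):
  T = 28 + 26 = 54
  H = 134 + 6·54 = 458
  F = -16
  K = 50 − 5·54 + (-16) = -236
ΔH = 458 − 302 = 156; ΔK = -236 − (-1492) = 1256
Score = (-1)·156 + (-1)·1256 = -1412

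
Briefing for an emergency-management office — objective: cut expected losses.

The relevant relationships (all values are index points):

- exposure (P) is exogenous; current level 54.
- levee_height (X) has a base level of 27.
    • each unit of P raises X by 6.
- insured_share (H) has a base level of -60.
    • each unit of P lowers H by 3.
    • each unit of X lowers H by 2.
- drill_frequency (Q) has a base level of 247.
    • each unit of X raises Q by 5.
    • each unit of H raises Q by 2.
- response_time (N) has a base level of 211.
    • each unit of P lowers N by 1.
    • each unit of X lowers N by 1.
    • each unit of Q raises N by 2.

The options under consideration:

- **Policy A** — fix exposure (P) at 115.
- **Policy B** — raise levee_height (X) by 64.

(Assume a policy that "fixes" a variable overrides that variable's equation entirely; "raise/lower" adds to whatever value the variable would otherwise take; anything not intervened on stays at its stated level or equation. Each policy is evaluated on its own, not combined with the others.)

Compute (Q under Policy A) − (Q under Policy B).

Policy A (P := 115):
  P = 115
  X = 27 + 6·115 = 717
  H = -60 − 3·115 − 2·717 = -1839
  Q = 247 + 5·717 + 2·(-1839) = 154
Policy B (X + 64):
  P = 54
  X = 27 + 6·54 (+64 from intervention) = 415
  H = -60 − 3·54 − 2·415 = -1052
  Q = 247 + 5·415 + 2·(-1052) = 218
Q: 154 − 218 = -64

-64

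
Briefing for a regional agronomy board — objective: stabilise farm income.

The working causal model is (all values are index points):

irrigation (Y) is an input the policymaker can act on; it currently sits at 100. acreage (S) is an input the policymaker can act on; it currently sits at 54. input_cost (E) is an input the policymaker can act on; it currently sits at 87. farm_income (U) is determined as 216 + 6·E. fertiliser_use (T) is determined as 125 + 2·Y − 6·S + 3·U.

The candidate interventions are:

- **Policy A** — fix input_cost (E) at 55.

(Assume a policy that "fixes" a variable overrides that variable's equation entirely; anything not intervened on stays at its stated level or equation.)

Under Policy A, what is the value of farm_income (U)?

Policy A (E := 55):
  E = 55
  U = 216 + 6·55 = 546

546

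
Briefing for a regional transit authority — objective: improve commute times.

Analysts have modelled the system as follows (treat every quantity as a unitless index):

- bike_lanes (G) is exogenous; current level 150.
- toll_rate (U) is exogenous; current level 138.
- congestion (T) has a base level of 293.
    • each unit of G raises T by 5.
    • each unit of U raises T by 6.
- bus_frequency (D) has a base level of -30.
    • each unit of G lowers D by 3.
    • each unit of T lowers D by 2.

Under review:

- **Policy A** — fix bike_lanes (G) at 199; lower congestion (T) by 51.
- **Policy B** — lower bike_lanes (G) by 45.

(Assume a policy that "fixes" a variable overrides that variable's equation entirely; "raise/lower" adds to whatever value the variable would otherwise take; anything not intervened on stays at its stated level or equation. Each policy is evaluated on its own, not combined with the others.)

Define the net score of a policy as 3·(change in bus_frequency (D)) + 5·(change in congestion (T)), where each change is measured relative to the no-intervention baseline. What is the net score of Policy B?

630

Baseline:
  G = 150
  U = 138
  T = 293 + 5·150 + 6·138 = 1871
  D = -30 − 3·150 − 2·1871 = -4222
Policy B (G − 45):
  G = 150 − 45 = 105
  U = 138
  T = 293 + 5·105 + 6·138 = 1646
  D = -30 − 3·105 − 2·1646 = -3637
ΔD = -3637 − (-4222) = 585; ΔT = 1646 − 1871 = -225
Score = 3·585 + 5·(-225) = 630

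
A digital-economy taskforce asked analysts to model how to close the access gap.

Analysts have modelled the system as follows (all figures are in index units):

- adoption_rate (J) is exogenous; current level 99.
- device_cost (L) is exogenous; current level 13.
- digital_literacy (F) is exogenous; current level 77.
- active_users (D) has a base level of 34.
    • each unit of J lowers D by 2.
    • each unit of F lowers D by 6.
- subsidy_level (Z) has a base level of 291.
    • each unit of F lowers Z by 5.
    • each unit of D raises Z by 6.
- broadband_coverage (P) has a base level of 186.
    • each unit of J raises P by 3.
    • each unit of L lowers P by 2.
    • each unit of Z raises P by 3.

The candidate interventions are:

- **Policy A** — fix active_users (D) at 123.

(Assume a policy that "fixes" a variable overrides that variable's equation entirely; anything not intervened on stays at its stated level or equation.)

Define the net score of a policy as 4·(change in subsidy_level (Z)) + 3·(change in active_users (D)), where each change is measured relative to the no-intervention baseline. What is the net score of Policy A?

Baseline:
  J = 99
  F = 77
  D = 34 − 2·99 − 6·77 = -626
  Z = 291 − 5·77 + 6·(-626) = -3850
Policy A (D := 123):
  J = 99
  F = 77
  D = 123
  Z = 291 − 5·77 + 6·123 = 644
ΔZ = 644 − (-3850) = 4494; ΔD = 123 − (-626) = 749
Score = 4·4494 + 3·749 = 20223

20223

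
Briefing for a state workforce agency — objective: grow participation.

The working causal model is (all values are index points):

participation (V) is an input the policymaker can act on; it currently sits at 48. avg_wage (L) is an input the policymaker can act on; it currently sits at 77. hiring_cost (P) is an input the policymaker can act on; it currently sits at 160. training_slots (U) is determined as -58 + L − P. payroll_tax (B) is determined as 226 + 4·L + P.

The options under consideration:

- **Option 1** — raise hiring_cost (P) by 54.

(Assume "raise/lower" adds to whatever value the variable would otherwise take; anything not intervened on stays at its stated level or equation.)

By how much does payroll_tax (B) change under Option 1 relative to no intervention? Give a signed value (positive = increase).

Baseline:
  L = 77
  P = 160
  B = 226 + 4·77 + 160 = 694
Option 1 (P + 54):
  L = 77
  P = 160 + 54 = 214
  B = 226 + 4·77 + 214 = 748
Change in B: 748 − 694 = 54

54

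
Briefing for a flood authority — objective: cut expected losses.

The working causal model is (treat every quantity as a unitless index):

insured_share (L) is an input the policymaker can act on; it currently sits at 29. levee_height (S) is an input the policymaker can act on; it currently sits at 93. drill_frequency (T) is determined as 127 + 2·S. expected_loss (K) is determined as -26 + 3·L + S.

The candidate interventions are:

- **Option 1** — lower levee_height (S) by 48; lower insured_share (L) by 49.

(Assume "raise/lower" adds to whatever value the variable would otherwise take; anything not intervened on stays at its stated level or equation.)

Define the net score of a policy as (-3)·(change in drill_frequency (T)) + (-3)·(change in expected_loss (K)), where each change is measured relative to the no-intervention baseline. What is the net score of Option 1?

873

Baseline:
  L = 29
  S = 93
  T = 127 + 2·93 = 313
  K = -26 + 3·29 + 93 = 154
Option 1 (S − 48, L − 49):
  L = 29 − 49 = -20
  S = 93 − 48 = 45
  T = 127 + 2·45 = 217
  K = -26 + 3·(-20) + 45 = -41
ΔT = 217 − 313 = -96; ΔK = -41 − 154 = -195
Score = (-3)·(-96) + (-3)·(-195) = 873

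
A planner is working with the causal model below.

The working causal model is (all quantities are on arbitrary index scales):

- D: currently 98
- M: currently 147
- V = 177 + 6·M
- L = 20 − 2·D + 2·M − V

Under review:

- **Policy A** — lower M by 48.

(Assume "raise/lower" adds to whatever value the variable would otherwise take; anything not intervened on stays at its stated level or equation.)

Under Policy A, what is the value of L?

Policy A (M − 48):
  D = 98
  M = 147 − 48 = 99
  V = 177 + 6·99 = 771
  L = 20 − 2·98 + 2·99 − 771 = -749

-749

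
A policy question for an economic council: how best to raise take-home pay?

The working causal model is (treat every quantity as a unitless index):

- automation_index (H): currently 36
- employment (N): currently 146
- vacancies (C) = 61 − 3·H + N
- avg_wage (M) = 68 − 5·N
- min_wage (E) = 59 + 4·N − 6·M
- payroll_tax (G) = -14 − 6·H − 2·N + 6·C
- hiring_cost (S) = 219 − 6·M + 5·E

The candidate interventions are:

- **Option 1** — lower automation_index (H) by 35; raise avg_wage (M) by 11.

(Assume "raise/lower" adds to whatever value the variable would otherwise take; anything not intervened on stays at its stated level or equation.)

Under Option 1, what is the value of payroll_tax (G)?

912

Option 1 (H − 35, M + 11):
  H = 36 − 35 = 1
  N = 146
  C = 61 − 3·1 + 146 = 204
  G = -14 − 6·1 − 2·146 + 6·204 = 912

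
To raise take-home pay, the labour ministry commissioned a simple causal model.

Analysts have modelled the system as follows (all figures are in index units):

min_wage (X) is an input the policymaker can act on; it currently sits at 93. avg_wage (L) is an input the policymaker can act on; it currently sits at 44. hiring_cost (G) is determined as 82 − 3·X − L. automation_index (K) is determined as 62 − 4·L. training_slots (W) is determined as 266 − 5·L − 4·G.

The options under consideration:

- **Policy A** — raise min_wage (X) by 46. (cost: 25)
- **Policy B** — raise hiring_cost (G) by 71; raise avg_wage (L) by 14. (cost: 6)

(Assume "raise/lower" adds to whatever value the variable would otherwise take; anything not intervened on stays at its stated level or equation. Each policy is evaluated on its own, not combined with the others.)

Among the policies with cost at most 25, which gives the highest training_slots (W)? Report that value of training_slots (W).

1562

Policy A (X + 46):
  X = 93 + 46 = 139
  L = 44
  G = 82 − 3·139 − 44 = -379
  W = 266 − 5·44 − 4·(-379) = 1562
Policy B (G + 71, L + 14):
  X = 93
  L = 44 + 14 = 58
  G = 82 − 3·93 − 58 (+71 from intervention) = -184
  W = 266 − 5·58 − 4·(-184) = 712
Comparing — Policy A: W=1562, Policy B: W=712. Highest is 1562 (Policy A).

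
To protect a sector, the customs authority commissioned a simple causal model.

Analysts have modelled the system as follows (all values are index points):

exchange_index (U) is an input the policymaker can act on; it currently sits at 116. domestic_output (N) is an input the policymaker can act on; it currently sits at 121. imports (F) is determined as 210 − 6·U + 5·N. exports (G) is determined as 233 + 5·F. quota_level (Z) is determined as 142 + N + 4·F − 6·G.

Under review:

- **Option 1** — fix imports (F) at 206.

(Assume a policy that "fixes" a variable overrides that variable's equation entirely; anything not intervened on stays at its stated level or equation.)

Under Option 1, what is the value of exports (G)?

Option 1 (F := 206):
  U = 116
  N = 121
  F = 206
  G = 233 + 5·206 = 1263

1263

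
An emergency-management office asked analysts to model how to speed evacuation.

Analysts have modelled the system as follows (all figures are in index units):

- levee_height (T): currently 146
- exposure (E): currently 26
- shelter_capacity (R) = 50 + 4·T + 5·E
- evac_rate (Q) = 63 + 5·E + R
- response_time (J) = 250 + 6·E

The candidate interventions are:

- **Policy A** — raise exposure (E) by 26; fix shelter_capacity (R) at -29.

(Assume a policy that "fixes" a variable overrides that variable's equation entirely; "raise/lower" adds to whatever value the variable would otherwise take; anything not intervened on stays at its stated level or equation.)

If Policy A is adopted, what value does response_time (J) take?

562

Policy A (E + 26, R := -29):
  E = 26 + 26 = 52
  J = 250 + 6·52 = 562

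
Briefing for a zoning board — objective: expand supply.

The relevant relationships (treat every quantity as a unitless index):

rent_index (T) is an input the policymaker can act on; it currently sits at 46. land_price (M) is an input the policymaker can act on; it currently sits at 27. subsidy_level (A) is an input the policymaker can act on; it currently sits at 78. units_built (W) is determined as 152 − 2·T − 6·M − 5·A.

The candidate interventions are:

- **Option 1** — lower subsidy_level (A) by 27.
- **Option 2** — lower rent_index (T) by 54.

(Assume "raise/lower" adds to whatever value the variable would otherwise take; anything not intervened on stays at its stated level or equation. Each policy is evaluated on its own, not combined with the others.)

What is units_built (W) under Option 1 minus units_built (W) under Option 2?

27

Option 1 (A − 27):
  T = 46
  M = 27
  A = 78 − 27 = 51
  W = 152 − 2·46 − 6·27 − 5·51 = -357
Option 2 (T − 54):
  T = 46 − 54 = -8
  M = 27
  A = 78
  W = 152 − 2·(-8) − 6·27 − 5·78 = -384
W: -357 − (-384) = 27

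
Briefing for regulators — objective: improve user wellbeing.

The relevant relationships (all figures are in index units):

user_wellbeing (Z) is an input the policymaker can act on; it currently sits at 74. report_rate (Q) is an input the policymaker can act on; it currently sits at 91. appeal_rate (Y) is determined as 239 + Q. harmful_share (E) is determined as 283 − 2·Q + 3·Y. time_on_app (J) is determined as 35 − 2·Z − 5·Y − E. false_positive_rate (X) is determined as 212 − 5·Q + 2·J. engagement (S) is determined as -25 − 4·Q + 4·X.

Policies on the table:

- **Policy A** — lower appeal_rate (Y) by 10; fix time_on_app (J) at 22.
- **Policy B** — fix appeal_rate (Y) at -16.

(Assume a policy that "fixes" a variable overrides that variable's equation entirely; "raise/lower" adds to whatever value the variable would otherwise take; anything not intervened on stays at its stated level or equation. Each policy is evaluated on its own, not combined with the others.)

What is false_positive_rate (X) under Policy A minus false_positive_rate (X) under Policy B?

Policy A (Y − 10, J := 22):
  Z = 74
  Q = 91
  Y = 239 + 91 (−10 from intervention) = 320
  E = 283 − 2·91 + 3·320 = 1061
  J = 22
  X = 212 − 5·91 + 2·22 = -199
Policy B (Y := -16):
  Z = 74
  Q = 91
  Y = -16
  E = 283 − 2·91 + 3·(-16) = 53
  J = 35 − 2·74 − 5·(-16) − 53 = -86
  X = 212 − 5·91 + 2·(-86) = -415
X: -199 − (-415) = 216

216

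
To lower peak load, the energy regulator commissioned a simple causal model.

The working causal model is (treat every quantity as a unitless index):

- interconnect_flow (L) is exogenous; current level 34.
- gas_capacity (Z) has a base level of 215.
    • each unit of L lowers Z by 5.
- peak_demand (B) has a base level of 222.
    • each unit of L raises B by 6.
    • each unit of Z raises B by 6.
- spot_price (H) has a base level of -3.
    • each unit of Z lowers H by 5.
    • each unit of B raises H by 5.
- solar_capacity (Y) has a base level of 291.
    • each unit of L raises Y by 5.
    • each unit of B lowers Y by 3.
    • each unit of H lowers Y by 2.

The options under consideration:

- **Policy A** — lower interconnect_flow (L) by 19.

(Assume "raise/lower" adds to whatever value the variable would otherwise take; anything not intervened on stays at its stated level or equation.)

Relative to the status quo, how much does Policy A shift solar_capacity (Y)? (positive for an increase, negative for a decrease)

Baseline:
  L = 34
  Z = 215 − 5·34 = 45
  B = 222 + 6·34 + 6·45 = 696
  H = -3 − 5·45 + 5·696 = 3252
  Y = 291 + 5·34 − 3·696 − 2·3252 = -8131
Policy A (L − 19):
  L = 34 − 19 = 15
  Z = 215 − 5·15 = 140
  B = 222 + 6·15 + 6·140 = 1152
  H = -3 − 5·140 + 5·1152 = 5057
  Y = 291 + 5·15 − 3·1152 − 2·5057 = -13204
Change in Y: -13204 − (-8131) = -5073

-5073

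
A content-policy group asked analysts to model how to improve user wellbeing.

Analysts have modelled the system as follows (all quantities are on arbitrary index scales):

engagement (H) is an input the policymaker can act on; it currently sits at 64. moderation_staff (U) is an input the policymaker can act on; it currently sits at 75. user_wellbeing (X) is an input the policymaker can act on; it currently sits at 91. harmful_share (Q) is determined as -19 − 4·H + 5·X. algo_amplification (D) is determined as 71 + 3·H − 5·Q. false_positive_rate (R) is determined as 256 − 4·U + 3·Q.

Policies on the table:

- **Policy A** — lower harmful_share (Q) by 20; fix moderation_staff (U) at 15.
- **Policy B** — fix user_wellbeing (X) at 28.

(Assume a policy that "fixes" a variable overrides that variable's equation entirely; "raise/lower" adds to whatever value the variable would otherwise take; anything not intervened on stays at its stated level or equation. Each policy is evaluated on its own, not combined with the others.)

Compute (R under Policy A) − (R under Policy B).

Policy A (Q − 20, U := 15):
  H = 64
  U = 15
  X = 91
  Q = -19 − 4·64 + 5·91 (−20 from intervention) = 160
  R = 256 − 4·15 + 3·160 = 676
Policy B (X := 28):
  H = 64
  U = 75
  X = 28
  Q = -19 − 4·64 + 5·28 = -135
  R = 256 − 4·75 + 3·(-135) = -449
R: 676 − (-449) = 1125

1125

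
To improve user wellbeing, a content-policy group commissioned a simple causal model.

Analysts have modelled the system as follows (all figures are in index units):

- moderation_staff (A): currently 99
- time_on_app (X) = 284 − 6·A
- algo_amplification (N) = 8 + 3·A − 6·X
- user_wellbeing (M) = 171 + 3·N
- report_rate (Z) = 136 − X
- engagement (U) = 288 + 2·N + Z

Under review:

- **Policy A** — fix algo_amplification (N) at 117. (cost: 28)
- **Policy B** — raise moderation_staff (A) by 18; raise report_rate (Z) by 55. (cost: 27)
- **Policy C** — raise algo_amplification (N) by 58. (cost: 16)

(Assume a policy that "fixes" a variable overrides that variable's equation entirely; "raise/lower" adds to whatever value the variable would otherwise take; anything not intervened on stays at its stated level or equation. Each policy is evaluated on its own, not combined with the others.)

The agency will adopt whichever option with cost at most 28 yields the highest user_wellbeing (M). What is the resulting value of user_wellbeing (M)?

Policy A (N := 117):
  A = 99
  X = 284 − 6·99 = -310
  N = 117
  M = 171 + 3·117 = 522
Policy B (A + 18, Z + 55):
  A = 99 + 18 = 117
  X = 284 − 6·117 = -418
  N = 8 + 3·117 − 6·(-418) = 2867
  M = 171 + 3·2867 = 8772
Policy C (N + 58):
  A = 99
  X = 284 − 6·99 = -310
  N = 8 + 3·99 − 6·(-310) (+58 from intervention) = 2223
  M = 171 + 3·2223 = 6840
Comparing — Policy A: M=522, Policy B: M=8772, Policy C: M=6840. Highest is 8772 (Policy B).

8772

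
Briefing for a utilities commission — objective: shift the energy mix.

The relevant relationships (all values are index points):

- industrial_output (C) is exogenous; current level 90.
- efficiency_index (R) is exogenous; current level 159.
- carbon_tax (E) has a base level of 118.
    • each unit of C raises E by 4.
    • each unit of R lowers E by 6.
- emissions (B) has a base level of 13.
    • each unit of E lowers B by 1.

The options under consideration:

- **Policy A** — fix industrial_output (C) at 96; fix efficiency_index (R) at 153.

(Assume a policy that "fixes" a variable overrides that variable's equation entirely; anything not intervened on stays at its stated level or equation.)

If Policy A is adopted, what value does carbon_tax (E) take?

-416

Policy A (C := 96, R := 153):
  C = 96
  R = 153
  E = 118 + 4·96 − 6·153 = -416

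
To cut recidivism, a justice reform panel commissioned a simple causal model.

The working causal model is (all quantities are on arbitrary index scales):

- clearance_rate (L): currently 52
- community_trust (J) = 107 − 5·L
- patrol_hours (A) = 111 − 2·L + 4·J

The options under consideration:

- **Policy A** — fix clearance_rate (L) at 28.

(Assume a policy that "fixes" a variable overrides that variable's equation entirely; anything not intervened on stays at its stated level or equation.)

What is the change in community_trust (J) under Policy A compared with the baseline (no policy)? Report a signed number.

Baseline:
  L = 52
  J = 107 − 5·52 = -153
Policy A (L := 28):
  L = 28
  J = 107 − 5·28 = -33
Change in J: -33 − (-153) = 120

120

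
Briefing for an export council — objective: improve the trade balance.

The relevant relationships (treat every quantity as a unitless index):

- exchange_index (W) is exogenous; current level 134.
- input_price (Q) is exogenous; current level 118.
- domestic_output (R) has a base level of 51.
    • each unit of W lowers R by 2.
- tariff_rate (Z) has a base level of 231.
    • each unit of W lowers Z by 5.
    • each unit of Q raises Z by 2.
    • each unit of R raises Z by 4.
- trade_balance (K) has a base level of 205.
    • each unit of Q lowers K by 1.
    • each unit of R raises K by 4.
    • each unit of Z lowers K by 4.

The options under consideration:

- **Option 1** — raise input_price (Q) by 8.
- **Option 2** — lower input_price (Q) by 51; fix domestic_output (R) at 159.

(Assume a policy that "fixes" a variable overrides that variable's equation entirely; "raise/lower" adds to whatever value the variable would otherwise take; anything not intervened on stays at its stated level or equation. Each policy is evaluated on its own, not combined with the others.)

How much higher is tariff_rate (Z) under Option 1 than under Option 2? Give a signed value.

Option 1 (Q + 8):
  W = 134
  Q = 118 + 8 = 126
  R = 51 − 2·134 = -217
  Z = 231 − 5·134 + 2·126 + 4·(-217) = -1055
Option 2 (Q − 51, R := 159):
  W = 134
  Q = 118 − 51 = 67
  R = 159
  Z = 231 − 5·134 + 2·67 + 4·159 = 331
Z: -1055 − 331 = -1386

-1386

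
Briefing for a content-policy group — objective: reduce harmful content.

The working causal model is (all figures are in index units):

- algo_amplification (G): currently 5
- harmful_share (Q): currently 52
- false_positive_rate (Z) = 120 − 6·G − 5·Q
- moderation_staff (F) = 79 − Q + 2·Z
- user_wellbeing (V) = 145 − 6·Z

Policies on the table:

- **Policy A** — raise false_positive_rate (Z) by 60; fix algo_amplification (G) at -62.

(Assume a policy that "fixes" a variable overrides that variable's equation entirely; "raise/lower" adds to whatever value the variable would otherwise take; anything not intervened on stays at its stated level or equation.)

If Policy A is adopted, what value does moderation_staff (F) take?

611

Policy A (Z + 60, G := -62):
  G = -62
  Q = 52
  Z = 120 − 6·(-62) − 5·52 (+60 from intervention) = 292
  F = 79 − 52 + 2·292 = 611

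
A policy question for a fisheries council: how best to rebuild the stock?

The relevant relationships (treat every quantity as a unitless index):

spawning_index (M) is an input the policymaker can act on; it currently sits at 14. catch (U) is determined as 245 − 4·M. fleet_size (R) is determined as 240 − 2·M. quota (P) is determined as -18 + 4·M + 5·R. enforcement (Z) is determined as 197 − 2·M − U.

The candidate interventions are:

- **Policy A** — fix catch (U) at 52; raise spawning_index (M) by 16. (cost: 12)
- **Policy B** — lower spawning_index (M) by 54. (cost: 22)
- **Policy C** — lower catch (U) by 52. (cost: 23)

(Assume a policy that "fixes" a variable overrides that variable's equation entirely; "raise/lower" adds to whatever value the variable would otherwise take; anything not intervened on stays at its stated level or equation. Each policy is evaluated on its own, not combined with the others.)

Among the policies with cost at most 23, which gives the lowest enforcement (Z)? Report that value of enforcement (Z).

Policy A (U := 52, M + 16):
  M = 14 + 16 = 30
  U = 52
  Z = 197 − 2·30 − 52 = 85
Policy B (M − 54):
  M = 14 − 54 = -40
  U = 245 − 4·(-40) = 405
  Z = 197 − 2·(-40) − 405 = -128
Policy C (U − 52):
  M = 14
  U = 245 − 4·14 (−52 from intervention) = 137
  Z = 197 − 2·14 − 137 = 32
Comparing — Policy A: Z=85, Policy B: Z=-128, Policy C: Z=32. Lowest is -128 (Policy B).

-128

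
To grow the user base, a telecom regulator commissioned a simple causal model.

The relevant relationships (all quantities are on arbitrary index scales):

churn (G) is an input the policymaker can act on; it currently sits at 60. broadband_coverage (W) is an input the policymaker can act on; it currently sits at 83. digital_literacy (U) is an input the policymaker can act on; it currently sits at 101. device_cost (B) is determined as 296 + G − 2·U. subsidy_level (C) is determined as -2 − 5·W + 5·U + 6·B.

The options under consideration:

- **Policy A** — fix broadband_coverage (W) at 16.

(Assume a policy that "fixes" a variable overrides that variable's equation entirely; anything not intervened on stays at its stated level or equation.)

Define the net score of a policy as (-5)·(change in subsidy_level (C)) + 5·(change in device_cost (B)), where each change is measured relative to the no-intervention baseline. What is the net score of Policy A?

Baseline:
  G = 60
  W = 83
  U = 101
  B = 296 + 60 − 2·101 = 154
  C = -2 − 5·83 + 5·101 + 6·154 = 1012
Policy A (W := 16):
  G = 60
  W = 16
  U = 101
  B = 296 + 60 − 2·101 = 154
  C = -2 − 5·16 + 5·101 + 6·154 = 1347
ΔC = 1347 − 1012 = 335; ΔB = 154 − 154 = 0
Score = (-5)·335 + 5·0 = -1675

-1675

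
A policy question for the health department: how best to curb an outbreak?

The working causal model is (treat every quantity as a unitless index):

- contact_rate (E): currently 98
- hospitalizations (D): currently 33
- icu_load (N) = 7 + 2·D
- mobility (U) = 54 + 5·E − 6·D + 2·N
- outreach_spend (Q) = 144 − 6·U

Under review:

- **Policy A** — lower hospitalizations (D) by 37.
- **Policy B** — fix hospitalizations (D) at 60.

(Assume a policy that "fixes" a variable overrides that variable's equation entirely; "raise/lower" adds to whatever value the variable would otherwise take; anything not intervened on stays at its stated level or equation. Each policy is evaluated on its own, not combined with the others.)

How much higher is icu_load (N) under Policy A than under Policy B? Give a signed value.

-128

Policy A (D − 37):
  D = 33 − 37 = -4
  N = 7 + 2·(-4) = -1
Policy B (D := 60):
  D = 60
  N = 7 + 2·60 = 127
N: -1 − 127 = -128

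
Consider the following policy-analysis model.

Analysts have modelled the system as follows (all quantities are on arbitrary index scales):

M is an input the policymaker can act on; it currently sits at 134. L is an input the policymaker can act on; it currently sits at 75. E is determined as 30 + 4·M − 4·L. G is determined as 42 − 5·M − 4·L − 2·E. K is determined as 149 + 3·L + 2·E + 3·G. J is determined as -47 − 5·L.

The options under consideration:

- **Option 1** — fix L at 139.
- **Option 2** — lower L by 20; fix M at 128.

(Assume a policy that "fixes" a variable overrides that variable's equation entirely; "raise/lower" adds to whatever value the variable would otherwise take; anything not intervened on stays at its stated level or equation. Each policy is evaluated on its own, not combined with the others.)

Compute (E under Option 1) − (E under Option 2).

-312

Option 1 (L := 139):
  M = 134
  L = 139
  E = 30 + 4·134 − 4·139 = 10
Option 2 (L − 20, M := 128):
  M = 128
  L = 75 − 20 = 55
  E = 30 + 4·128 − 4·55 = 322
E: 10 − 322 = -312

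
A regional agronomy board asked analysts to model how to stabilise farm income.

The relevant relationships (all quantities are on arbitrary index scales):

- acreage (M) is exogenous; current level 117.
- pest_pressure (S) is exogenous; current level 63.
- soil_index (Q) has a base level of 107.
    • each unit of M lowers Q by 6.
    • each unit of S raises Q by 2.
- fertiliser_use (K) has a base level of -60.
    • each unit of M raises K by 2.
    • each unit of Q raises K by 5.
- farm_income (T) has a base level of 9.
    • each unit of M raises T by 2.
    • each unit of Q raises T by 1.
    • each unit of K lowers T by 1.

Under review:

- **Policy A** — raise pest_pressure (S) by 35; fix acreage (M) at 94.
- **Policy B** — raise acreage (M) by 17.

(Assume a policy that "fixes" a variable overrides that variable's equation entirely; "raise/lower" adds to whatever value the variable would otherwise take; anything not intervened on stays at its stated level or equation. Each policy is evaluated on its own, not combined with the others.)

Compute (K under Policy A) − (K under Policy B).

1470

Policy A (S + 35, M := 94):
  M = 94
  S = 63 + 35 = 98
  Q = 107 − 6·94 + 2·98 = -261
  K = -60 + 2·94 + 5·(-261) = -1177
Policy B (M + 17):
  M = 117 + 17 = 134
  S = 63
  Q = 107 − 6·134 + 2·63 = -571
  K = -60 + 2·134 + 5·(-571) = -2647
K: -1177 − (-2647) = 1470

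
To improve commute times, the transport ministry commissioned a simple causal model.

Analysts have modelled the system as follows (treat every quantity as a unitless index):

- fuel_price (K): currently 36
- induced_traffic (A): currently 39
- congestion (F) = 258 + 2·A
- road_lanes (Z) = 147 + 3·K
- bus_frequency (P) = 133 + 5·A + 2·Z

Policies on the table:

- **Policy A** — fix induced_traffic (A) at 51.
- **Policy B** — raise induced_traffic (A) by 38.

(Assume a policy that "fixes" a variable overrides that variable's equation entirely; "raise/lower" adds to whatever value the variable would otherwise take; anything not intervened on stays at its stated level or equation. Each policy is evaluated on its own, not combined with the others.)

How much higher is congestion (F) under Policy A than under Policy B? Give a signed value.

-52

Policy A (A := 51):
  A = 51
  F = 258 + 2·51 = 360
Policy B (A + 38):
  A = 39 + 38 = 77
  F = 258 + 2·77 = 412
F: 360 − 412 = -52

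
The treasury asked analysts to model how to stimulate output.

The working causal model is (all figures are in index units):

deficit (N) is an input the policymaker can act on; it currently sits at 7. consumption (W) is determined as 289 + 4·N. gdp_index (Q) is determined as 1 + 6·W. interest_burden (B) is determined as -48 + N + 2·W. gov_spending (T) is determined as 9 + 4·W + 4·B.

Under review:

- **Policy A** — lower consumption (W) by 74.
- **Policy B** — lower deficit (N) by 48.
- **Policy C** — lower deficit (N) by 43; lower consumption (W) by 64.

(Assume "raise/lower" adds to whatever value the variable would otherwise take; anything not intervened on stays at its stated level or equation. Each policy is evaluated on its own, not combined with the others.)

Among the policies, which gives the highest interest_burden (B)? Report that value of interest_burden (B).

445

Policy A (W − 74):
  N = 7
  W = 289 + 4·7 (−74 from intervention) = 243
  B = -48 + 7 + 2·243 = 445
Policy B (N − 48):
  N = 7 − 48 = -41
  W = 289 + 4·(-41) = 125
  B = -48 + (-41) + 2·125 = 161
Policy C (N − 43, W − 64):
  N = 7 − 43 = -36
  W = 289 + 4·(-36) (−64 from intervention) = 81
  B = -48 + (-36) + 2·81 = 78
Comparing — Policy A: B=445, Policy B: B=161, Policy C: B=78. Highest is 445 (Policy A).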